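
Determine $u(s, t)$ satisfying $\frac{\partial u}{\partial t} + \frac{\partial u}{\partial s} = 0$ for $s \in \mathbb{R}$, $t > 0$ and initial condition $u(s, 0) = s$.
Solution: By method of characteristics (waves move right with speed 1):
Along characteristics $s - t =$ const, $u$ is constant, so $u(s,t) = f(s - t)$ with $f = u( \cdot , 0)$.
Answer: $u(s, t) = s -  t$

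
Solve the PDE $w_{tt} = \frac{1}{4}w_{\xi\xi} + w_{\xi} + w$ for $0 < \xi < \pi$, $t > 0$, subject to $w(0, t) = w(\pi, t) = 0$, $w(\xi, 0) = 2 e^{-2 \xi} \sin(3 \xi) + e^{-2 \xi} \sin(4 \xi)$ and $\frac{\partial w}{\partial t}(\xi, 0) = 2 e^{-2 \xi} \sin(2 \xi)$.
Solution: Substitute $w = e^{-2\xi}u$, i.e. $u = e^{2\xi}w$.
By the product rule, $w_{\xi} = e^{-2\xi}(u_{\xi} - 2u)$, $w_{\xi\xi} = e^{-2\xi}(u_{\xi\xi} - 4u_{\xi} + 4u)$, $w_{tt} = e^{-2\xi}u_{tt}$.
Substituting into the PDE and dividing by $e^{-2\xi}$: $u_{tt} = \frac{1}{4}(u_{\xi\xi} - 4u_{\xi} + 4u) + (u_{\xi} - 2u) + u$.
The lower-order terms cancel, leaving the standard wave equation $u_{tt} = \frac{1}{4}u_{\xi\xi}$.
Initial data for $u$: $u(\xi,0) = e^{2\xi}w(\xi,0) = 2 \sin(3 \xi) + \sin(4 \xi)$; $u_t(\xi,0) = e^{2\xi}w_t(\xi,0) = 2 \sin(2 \xi)$. The boundary conditions carry over: $u(0,t) = u(\pi,t) = 0$.
Solve for $u$:
  Using separation of variables $u = X(\xi)T(t)$:
  Eigenfunctions: $\sin(n\xi)$, $n = 1, 2, 3, \ldots$
  General solution: $u(\xi, t) = \sum [A_n \cos(n t/2) + B_n \sin(n t/2)] \sin(n\xi)$
  From $u(\xi,0) = 2 \sin(3 \xi) + \sin(4 \xi)$: $A_3=2, A_4=1$. From $u_t(\xi,0) = 2 \sin(2 \xi)$, using $u_t(\xi,0) = \sum \omega_n B_n \sin(n\xi)$ with $\omega_n = n/2$: $B_2 = 2/1 = 2$.
Hence $u(\xi,t) = 2 \sin(t) \sin(2 \xi) + 2 \sin(3 \xi) \cos(3 t/2) + \sin(4 \xi) \cos(2 t)$.
Transform back: $w(\xi,t) = e^{-2\xi}u(\xi,t)$.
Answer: $w(\xi, t) = 2 e^{-2 \xi} \sin(2 \xi) \sin(t) + 2 e^{-2 \xi} \sin(3 \xi) \cos(3 t/2) + e^{-2 \xi} \sin(4 \xi) \cos(2 t)$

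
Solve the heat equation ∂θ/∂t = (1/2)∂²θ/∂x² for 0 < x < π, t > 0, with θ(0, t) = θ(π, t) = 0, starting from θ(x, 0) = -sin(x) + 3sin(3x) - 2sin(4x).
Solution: Separating variables: θ = Σ c_n exp(-n²t/2) sin(nx). From θ(x,0) = -sin(x) + 3sin(3x) - 2sin(4x): c_1=-1, c_3=3, c_4=-2.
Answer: θ(x, t) = -2exp(-8t)sin(4x) - exp(-t/2)sin(x) + 3exp(-9t/2)sin(3x)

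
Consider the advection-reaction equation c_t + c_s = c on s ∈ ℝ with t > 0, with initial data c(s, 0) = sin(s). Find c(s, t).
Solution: Substitute c = exp(t)u, i.e. u = exp(-t)c.
By the product rule, c_t = exp(t)(u_t + u), c_s = exp(t)u_s.
Substituting into the PDE and dividing by exp(t): u_t + u + u_s = u.
The lower-order terms cancel, leaving the standard advection equation u_t + u_s = 0.
Initial data for u: u(s,0) = c(s,0) = sin(s).
Solve for u:
  By method of characteristics (waves move right with speed 1):
  Along characteristics s - t = const, u is constant, so u(s,t) = f(s - t) with f = u(·, 0).
Hence u(s,t) = sin(s - t).
Transform back: c(s,t) = exp(t)u(s,t).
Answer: c(s, t) = exp(t)sin(s - t)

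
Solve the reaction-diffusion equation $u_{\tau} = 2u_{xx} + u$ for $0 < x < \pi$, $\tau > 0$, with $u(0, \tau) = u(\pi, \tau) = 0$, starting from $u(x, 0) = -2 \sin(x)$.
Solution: Substitute $u = e^{\tau}w$, i.e. $w = e^{-\tau}u$.
By the product rule, $u_{\tau} = e^{\tau}(w_{\tau} + w)$, $u_{xx} = e^{\tau}w_{xx}$.
Substituting into the PDE and dividing by $e^{\tau}$: $w_{\tau} + w = 2w_{xx} + w$.
The lower-order terms cancel, leaving the standard heat equation $w_{\tau} = 2w_{xx}$.
Initial data for $w$: $w(x,0) = u(x,0) = -2 \sin(x)$. The boundary conditions carry over: $w(0,\tau) = w(\pi,\tau) = 0$.
Solve for $w$:
  Using separation of variables $w = X(x)T(\tau)$:
  Eigenfunctions: $\sin(nx)$, $n = 1, 2, 3, \ldots$
  General solution: $w(x, \tau) = \sum c_n \sin(nx) e^{-2n^2 \tau}$
  Matching $w(x,0) = -2 \sin(x)$ term by term: $c_1=-2$.
Hence $w(x,\tau) = -2 e^{-2 \tau} \sin(x)$.
Transform back: $u(x,\tau) = e^{\tau}w(x,\tau)$.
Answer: $u(x, \tau) = -2 e^{-\tau} \sin(x)$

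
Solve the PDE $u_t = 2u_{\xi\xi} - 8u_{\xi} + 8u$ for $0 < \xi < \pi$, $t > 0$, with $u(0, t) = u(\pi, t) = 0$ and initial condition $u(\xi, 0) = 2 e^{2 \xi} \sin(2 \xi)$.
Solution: Substitute $u = e^{2\xi}w$, i.e. $w = e^{-2\xi}u$.
By the product rule, $u_{\xi} = e^{2\xi}(w_{\xi} + 2w)$, $u_{\xi\xi} = e^{2\xi}(w_{\xi\xi} + 4w_{\xi} + 4w)$, $u_t = e^{2\xi}w_t$.
Substituting into the PDE and dividing by $e^{2\xi}$: $w_t = 2(w_{\xi\xi} + 4w_{\xi} + 4w) - 8(w_{\xi} + 2w) + 8w$.
The lower-order terms cancel, leaving the standard heat equation $w_t = 2w_{\xi\xi}$.
Initial data for $w$: $w(\xi,0) = e^{-2\xi}u(\xi,0) = 2 \sin(2 \xi)$. The boundary conditions carry over: $w(0,t) = w(\pi,t) = 0$.
Solve for $w$:
  Using separation of variables $w = X(\xi)T(t)$:
  Eigenfunctions: $\sin(n\xi)$, $n = 1, 2, 3, \ldots$
  General solution: $w(\xi, t) = \sum c_n \sin(n\xi) e^{-2n^2 t}$
  Matching $w(\xi,0) = 2 \sin(2 \xi)$ term by term: $c_2=2$.
Hence $w(\xi,t) = 2 e^{-8 t} \sin(2 \xi)$.
Transform back: $u(\xi,t) = e^{2\xi}w(\xi,t)$.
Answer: $u(\xi, t) = 2 e^{2 \xi} e^{-8 t} \sin(2 \xi)$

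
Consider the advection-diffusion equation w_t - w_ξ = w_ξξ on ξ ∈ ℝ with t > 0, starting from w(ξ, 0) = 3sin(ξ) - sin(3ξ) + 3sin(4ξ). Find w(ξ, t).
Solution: Change to a moving frame: let η = ξ + t, σ = t and write w(ξ,t) = u(η,σ).
By the chain rule w_t = u_σ + u_η, w_ξ = u_η, w_ξξ = u_ηη.
Then w_t - w_ξ = u_σ: the advection term cancels and the PDE becomes the heat equation u_σ = u_ηη on η ∈ ℝ.
Initial data: u(η,0) = w(η,0) = 3sin(η) - sin(3η) + 3sin(4η).
On η ∈ ℝ each mode satisfies (sin(nη))″ = -n² sin(nη), so exp(-n²σ) sin(nη) solves the heat equation; by superposition u(η,σ) = Σ c_n exp(-n²σ) sin(nη).
Reading off the coefficients: c_1=3, c_3=-1, c_4=3, so u(η,σ) = 3exp(-σ)sin(η) - exp(-9σ)sin(3η) + 3exp(-16σ)sin(4η).
Substituting back η = ξ + t, σ = t: w(ξ,t) = u(ξ + t, t).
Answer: w(ξ, t) = 3exp(-t)sin(t + ξ) - exp(-9t)sin(3t + 3ξ) + 3exp(-16t)sin(4t + 4ξ)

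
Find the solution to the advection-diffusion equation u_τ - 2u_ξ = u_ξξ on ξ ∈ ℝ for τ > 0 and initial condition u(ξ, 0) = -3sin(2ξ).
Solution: Change to a moving frame: let η = ξ + 2τ, σ = τ and write u(ξ,τ) = w(η,σ).
By the chain rule u_τ = w_σ + 2w_η, u_ξ = w_η, u_ξξ = w_ηη.
Then u_τ - 2u_ξ = w_σ: the advection term cancels and the PDE becomes the heat equation w_σ = w_ηη on η ∈ ℝ.
Initial data: w(η,0) = u(η,0) = -3sin(2η).
On η ∈ ℝ each mode satisfies (sin(nη))″ = -n² sin(nη), so exp(-n²σ) sin(nη) solves the heat equation; by superposition w(η,σ) = Σ c_n exp(-n²σ) sin(nη).
Reading off the coefficients: c_2=-3, so w(η,σ) = -3exp(-4σ)sin(2η).
Substituting back η = ξ + 2τ, σ = τ: u(ξ,τ) = w(ξ + 2τ, τ).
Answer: u(ξ, τ) = -3exp(-4τ)sin(2ξ + 4τ)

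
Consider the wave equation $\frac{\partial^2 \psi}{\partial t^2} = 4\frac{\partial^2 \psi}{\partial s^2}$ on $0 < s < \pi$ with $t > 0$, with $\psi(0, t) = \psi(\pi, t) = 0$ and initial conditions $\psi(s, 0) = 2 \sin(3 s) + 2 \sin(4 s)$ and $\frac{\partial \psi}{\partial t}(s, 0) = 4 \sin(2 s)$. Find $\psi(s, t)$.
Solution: Using separation of variables $\psi = X(s)T(t)$:
Eigenfunctions: $\sin(ns)$, $n = 1, 2, 3, \ldots$
General solution: $\psi(s, t) = \sum [A_n \cos(2n t) + B_n \sin(2n t)] \sin(ns)$
From $\psi(s,0) = 2 \sin(3 s) + 2 \sin(4 s)$: $A_3=2, A_4=2$. From $\psi_t(s,0) = 4 \sin(2 s)$, using $\psi_t(s,0) = \sum \omega_n B_n \sin(ns)$ with $\omega_n = 2n$: $B_2 = 4/4 = 1$.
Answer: $\psi(s, t) = \sin(2 s) \sin(4 t) + 2 \sin(3 s) \cos(6 t) + 2 \sin(4 s) \cos(8 t)$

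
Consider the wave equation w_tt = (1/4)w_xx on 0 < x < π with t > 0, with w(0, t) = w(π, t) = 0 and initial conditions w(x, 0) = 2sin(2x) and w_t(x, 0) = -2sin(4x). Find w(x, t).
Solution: Using separation of variables w = X(x)T(t):
Eigenfunctions: sin(nx), n = 1, 2, 3, ...
General solution: w(x, t) = Σ [A_n cos(n t/2) + B_n sin(n t/2)] sin(nx)
From w(x,0) = 2sin(2x): A_2=2. From w_t(x,0) = -2sin(4x), using w_t(x,0) = Σ ω_n B_n sin(nx) with ω_n = n/2: B_4 = (-2)/2 = -1.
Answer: w(x, t) = -sin(2t)sin(4x) + 2sin(2x)cos(t)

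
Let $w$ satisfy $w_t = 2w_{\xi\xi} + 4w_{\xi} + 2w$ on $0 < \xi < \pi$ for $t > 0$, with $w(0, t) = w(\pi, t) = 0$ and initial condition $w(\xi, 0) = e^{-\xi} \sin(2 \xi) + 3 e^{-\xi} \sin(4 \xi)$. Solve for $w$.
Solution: Substitute $w = e^{-\xi}u$, i.e. $u = e^{\xi}w$.
By the product rule, $w_{\xi} = e^{-\xi}(u_{\xi} - u)$, $w_{\xi\xi} = e^{-\xi}(u_{\xi\xi} - 2u_{\xi} + u)$, $w_t = e^{-\xi}u_t$.
Substituting into the PDE and dividing by $e^{-\xi}$: $u_t = 2(u_{\xi\xi} - 2u_{\xi} + u) + 4(u_{\xi} - u) + 2u$.
The lower-order terms cancel, leaving the standard heat equation $u_t = 2u_{\xi\xi}$.
Initial data for $u$: $u(\xi,0) = e^{\xi}w(\xi,0) = \sin(2 \xi) + 3 \sin(4 \xi)$. The boundary conditions carry over: $u(0,t) = u(\pi,t) = 0$.
Solve for $u$:
  Using separation of variables $u = X(\xi)T(t)$:
  Eigenfunctions: $\sin(n\xi)$, $n = 1, 2, 3, \ldots$
  General solution: $u(\xi, t) = \sum c_n \sin(n\xi) e^{-2n^2 t}$
  Matching $u(\xi,0) = \sin(2 \xi) + 3 \sin(4 \xi)$ term by term: $c_2=1, c_4=3$.
Hence $u(\xi,t) = e^{-8 t} \sin(2 \xi) + 3 e^{-32 t} \sin(4 \xi)$.
Transform back: $w(\xi,t) = e^{-\xi}u(\xi,t)$.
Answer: $w(\xi, t) = e^{-\xi} e^{-8 t} \sin(2 \xi) + 3 e^{-\xi} e^{-32 t} \sin(4 \xi)$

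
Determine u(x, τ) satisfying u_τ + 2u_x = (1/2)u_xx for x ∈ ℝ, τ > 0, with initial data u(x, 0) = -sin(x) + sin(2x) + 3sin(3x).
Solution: Change to a moving frame: let η = x - 2τ, σ = τ and write u(x,τ) = w(η,σ).
By the chain rule u_τ = w_σ - 2w_η, u_x = w_η, u_xx = w_ηη.
Then u_τ + 2u_x = w_σ: the advection term cancels and the PDE becomes the heat equation w_σ = (1/2)w_ηη on η ∈ ℝ.
Initial data: w(η,0) = u(η,0) = -sin(η) + sin(2η) + 3sin(3η).
On η ∈ ℝ each mode satisfies (sin(nη))″ = -n² sin(nη), so exp(-n²σ/2) sin(nη) solves the heat equation; by superposition w(η,σ) = Σ c_n exp(-n²σ/2) sin(nη).
Reading off the coefficients: c_1=-1, c_2=1, c_3=3, so w(η,σ) = exp(-2σ)sin(2η) - exp(-σ/2)sin(η) + 3exp(-9σ/2)sin(3η).
Substituting back η = x - 2τ, σ = τ: u(x,τ) = w(x - 2τ, τ).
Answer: u(x, τ) = exp(-2τ)sin(2x - 4τ) - exp(-τ/2)sin(x - 2τ) + 3exp(-9τ/2)sin(3x - 6τ)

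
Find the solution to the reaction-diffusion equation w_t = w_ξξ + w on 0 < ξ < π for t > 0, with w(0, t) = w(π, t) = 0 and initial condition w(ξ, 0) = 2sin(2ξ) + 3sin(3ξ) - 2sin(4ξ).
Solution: Substitute w = exp(t)u, i.e. u = exp(-t)w.
By the product rule, w_t = exp(t)(u_t + u), w_ξξ = exp(t)u_ξξ.
Substituting into the PDE and dividing by exp(t): u_t + u = u_ξξ + u.
The lower-order terms cancel, leaving the standard heat equation u_t = u_ξξ.
Initial data for u: u(ξ,0) = w(ξ,0) = 2sin(2ξ) + 3sin(3ξ) - 2sin(4ξ). The boundary conditions carry over: u(0,t) = u(π,t) = 0.
Solve for u:
  Using separation of variables u = X(ξ)T(t):
  Eigenfunctions: sin(nξ), n = 1, 2, 3, ...
  General solution: u(ξ, t) = Σ c_n sin(nξ) exp(-n² t)
  Matching u(ξ,0) = 2sin(2ξ) + 3sin(3ξ) - 2sin(4ξ) term by term: c_2=2, c_3=3, c_4=-2.
Hence u(ξ,t) = 2exp(-4t)sin(2ξ) + 3exp(-9t)sin(3ξ) - 2exp(-16t)sin(4ξ).
Transform back: w(ξ,t) = exp(t)u(ξ,t).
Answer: w(ξ, t) = 2exp(-3t)sin(2ξ) + 3exp(-8t)sin(3ξ) - 2exp(-15t)sin(4ξ)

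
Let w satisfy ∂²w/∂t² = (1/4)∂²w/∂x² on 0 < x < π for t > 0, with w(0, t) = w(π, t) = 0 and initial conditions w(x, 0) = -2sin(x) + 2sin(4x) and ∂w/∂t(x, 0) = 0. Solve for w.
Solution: Using separation of variables w = X(x)T(t):
Eigenfunctions: sin(nx), n = 1, 2, 3, ...
General solution: w(x, t) = Σ [A_n cos(n t/2) + B_n sin(n t/2)] sin(nx)
From w(x,0) = -2sin(x) + 2sin(4x): A_1=-2, A_4=2. From w_t(x,0) = 0: all B_n = 0.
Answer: w(x, t) = -2sin(x)cos(t/2) + 2sin(4x)cos(2t)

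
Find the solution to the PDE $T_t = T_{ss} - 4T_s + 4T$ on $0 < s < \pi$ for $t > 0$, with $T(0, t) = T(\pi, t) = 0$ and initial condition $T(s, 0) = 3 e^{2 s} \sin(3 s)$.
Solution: Substitute $T = e^{2s}u$, i.e. $u = e^{-2s}T$.
By the product rule, $T_s = e^{2s}(u_s + 2u)$, $T_{ss} = e^{2s}(u_{ss} + 4u_s + 4u)$, $T_t = e^{2s}u_t$.
Substituting into the PDE and dividing by $e^{2s}$: $u_t = (u_{ss} + 4u_s + 4u) - 4(u_s + 2u) + 4u$.
The lower-order terms cancel, leaving the standard heat equation $u_t = u_{ss}$.
Initial data for $u$: $u(s,0) = e^{-2s}T(s,0) = 3 \sin(3 s)$. The boundary conditions carry over: $u(0,t) = u(\pi,t) = 0$.
Solve for $u$:
  Using separation of variables $u = X(s)G(t)$:
  Eigenfunctions: $\sin(ns)$, $n = 1, 2, 3, \ldots$
  General solution: $u(s, t) = \sum c_n \sin(ns) e^{-n^2 t}$
  Matching $u(s,0) = 3 \sin(3 s)$ term by term: $c_3=3$.
Hence $u(s,t) = 3 e^{-9 t} \sin(3 s)$.
Transform back: $T(s,t) = e^{2s}u(s,t)$.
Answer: $T(s, t) = 3 e^{2 s} e^{-9 t} \sin(3 s)$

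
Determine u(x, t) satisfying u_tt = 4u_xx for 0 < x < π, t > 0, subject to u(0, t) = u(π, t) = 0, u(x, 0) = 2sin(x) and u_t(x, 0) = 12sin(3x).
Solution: Separating variables: u = Σ [A_n cos(ω_n t) + B_n sin(ω_n t)] sin(nx), ω_n = 2n. From ICs (B_n = velocity coefficient / ω_n): A_1=2, B_3=2.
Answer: u(x, t) = 2sin(6t)sin(3x) + 2sin(x)cos(2t)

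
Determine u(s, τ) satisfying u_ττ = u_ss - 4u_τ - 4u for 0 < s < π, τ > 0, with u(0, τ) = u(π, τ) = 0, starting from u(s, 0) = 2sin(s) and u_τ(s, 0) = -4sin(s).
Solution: Substitute u = exp(-2τ)w.
Then u_τ = exp(-2τ)(w_τ - 2w), u_ττ = exp(-2τ)(w_ττ - 4w_τ + 4w), u_ss = exp(-2τ)w_ss; substituting and dividing by exp(-2τ), the lower-order terms cancel: w_ττ = w_ss (standard wave equation).
Data for w: w(s,0) = u(s,0) = 2sin(s); w_τ(s,0) = u_τ(s,0) + 2u(s,0) = 0. The boundary conditions carry over: w(0,τ) = w(π,τ) = 0.
Separating variables: w = Σ [A_n cos(ω_n τ) + B_n sin(ω_n τ)] sin(ns), ω_n = n. From ICs: A_1=2.
So w(s,τ) = 2sin(s)cos(τ), and u(s,τ) = exp(-2τ)w(s,τ).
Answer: u(s, τ) = 2exp(-2τ)sin(s)cos(τ)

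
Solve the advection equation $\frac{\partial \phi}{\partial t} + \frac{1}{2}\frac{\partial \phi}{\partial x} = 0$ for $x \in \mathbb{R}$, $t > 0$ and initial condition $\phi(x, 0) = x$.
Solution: By method of characteristics (waves move right with speed 1/2):
Along characteristics $x - \frac{1}{2}t =$ const, $\phi$ is constant, so $\phi(x,t) = f(x - \frac{1}{2}t)$ with $f = \phi( \cdot , 0)$.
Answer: $\phi(x, t) = -\frac{1}{2} t + x$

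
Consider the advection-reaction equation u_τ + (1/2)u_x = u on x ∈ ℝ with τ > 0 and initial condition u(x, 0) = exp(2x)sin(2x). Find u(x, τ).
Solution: Substitute u = exp(2x)w, i.e. w = exp(-2x)u.
By the product rule, u_x = exp(2x)(w_x + 2w), u_τ = exp(2x)w_τ.
Substituting into the PDE and dividing by exp(2x): w_τ + (1/2)(w_x + 2w) = w.
The lower-order terms cancel, leaving the standard advection equation w_τ + (1/2)w_x = 0.
Initial data for w: w(x,0) = exp(-2x)u(x,0) = sin(2x).
Solve for w:
  By method of characteristics (waves move right with speed 1/2):
  Along characteristics x - (1/2)τ = const, w is constant, so w(x,τ) = f(x - (1/2)τ) with f = w(·, 0).
Hence w(x,τ) = sin(2x - τ).
Transform back: u(x,τ) = exp(2x)w(x,τ).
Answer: u(x, τ) = exp(2x)sin(2x - τ)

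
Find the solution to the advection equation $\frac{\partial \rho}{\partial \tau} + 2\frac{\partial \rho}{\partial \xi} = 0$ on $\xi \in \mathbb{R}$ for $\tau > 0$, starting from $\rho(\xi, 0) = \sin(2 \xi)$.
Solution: By characteristics ($d\xi/d\tau = 2$), $\rho(\xi,\tau) = f(\xi - 2\tau)$ with $f = \rho( \cdot , 0)$.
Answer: $\rho(\xi, \tau) = - \sin(4 \tau - 2 \xi)$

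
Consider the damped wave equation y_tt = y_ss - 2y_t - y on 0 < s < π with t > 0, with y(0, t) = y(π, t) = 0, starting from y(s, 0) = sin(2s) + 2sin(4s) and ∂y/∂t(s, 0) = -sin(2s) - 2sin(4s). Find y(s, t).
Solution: Substitute y = exp(-t)u.
Then y_t = exp(-t)(u_t - u), y_tt = exp(-t)(u_tt - 2u_t + u), y_ss = exp(-t)u_ss; substituting and dividing by exp(-t), the lower-order terms cancel: u_tt = u_ss (standard wave equation).
Data for u: u(s,0) = y(s,0) = sin(2s) + 2sin(4s); u_t(s,0) = y_t(s,0) + y(s,0) = 0. The boundary conditions carry over: u(0,t) = u(π,t) = 0.
Separating variables: u = Σ [A_n cos(ω_n t) + B_n sin(ω_n t)] sin(ns), ω_n = n. From ICs: A_2=1, A_4=2.
So u(s,t) = sin(2s)cos(2t) + 2sin(4s)cos(4t), and y(s,t) = exp(-t)u(s,t).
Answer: y(s, t) = exp(-t)sin(2s)cos(2t) + 2exp(-t)sin(4s)cos(4t)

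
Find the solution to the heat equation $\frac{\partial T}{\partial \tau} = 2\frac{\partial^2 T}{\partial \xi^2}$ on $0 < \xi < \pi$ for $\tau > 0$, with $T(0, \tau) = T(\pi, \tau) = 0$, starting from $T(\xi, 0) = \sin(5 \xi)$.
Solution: Using separation of variables $T = X(\xi)G(\tau)$:
Eigenfunctions: $\sin(n\xi)$, $n = 1, 2, 3, \ldots$
General solution: $T(\xi, \tau) = \sum c_n \sin(n\xi) e^{-2n^2 \tau}$
Matching $T(\xi,0) = \sin(5 \xi)$ term by term: $c_5=1$.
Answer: $T(\xi, \tau) = e^{-50 \tau} \sin(5 \xi)$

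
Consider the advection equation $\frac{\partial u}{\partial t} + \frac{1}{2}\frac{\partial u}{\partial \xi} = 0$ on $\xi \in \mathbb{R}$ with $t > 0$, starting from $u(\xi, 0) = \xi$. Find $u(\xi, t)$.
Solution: By characteristics ($d\xi/dt = 1/2$), $u(\xi,t) = f(\xi - \frac{1}{2}t)$ with $f = u( \cdot , 0)$.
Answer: $u(\xi, t) = \xi - \frac{1}{2} t$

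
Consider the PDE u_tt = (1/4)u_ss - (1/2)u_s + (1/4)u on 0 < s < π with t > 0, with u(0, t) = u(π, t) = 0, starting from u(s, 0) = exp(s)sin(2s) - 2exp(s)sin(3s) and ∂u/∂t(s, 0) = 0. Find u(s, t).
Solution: Substitute u = exp(s)w, i.e. w = exp(-s)u.
By the product rule, u_s = exp(s)(w_s + w), u_ss = exp(s)(w_ss + 2w_s + w), u_tt = exp(s)w_tt.
Substituting into the PDE and dividing by exp(s): w_tt = (1/4)(w_ss + 2w_s + w) - (1/2)(w_s + w) + (1/4)w.
The lower-order terms cancel, leaving the standard wave equation w_tt = (1/4)w_ss.
Initial data for w: w(s,0) = exp(-s)u(s,0) = sin(2s) - 2sin(3s); w_t(s,0) = exp(-s)u_t(s,0) = 0. The boundary conditions carry over: w(0,t) = w(π,t) = 0.
Solve for w:
  Using separation of variables w = X(s)T(t):
  Eigenfunctions: sin(ns), n = 1, 2, 3, ...
  General solution: w(s, t) = Σ [A_n cos(n t/2) + B_n sin(n t/2)] sin(ns)
  From w(s,0) = sin(2s) - 2sin(3s): A_2=1, A_3=-2. From w_t(s,0) = 0: all B_n = 0.
Hence w(s,t) = sin(2s)cos(t) - 2sin(3s)cos(3t/2).
Transform back: u(s,t) = exp(s)w(s,t).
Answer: u(s, t) = exp(s)sin(2s)cos(t) - 2exp(s)sin(3s)cos(3t/2)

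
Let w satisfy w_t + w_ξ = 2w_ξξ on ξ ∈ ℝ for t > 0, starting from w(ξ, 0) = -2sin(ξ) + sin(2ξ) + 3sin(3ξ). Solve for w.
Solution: Moving frame: η = ξ - t, σ = t, w = u(η,σ), so w_t = u_σ - u_η and w_ξξ = u_ηη.
Hence w_t + w_ξ = u_σ and the PDE becomes the heat equation u_σ = 2u_ηη on η ∈ ℝ.
Initial data: u(η,0) = w(η,0) = -2sin(η) + sin(2η) + 3sin(3η). Each mode sin(nη) decays as exp(-2n²σ) on ℝ, so u(η,σ) = Σ c_n exp(-2n²σ) sin(nη) with c_1=-2, c_2=1, c_3=3: u(η,σ) = -2exp(-2σ)sin(η) + exp(-8σ)sin(2η) + 3exp(-18σ)sin(3η).
Substituting back: w(ξ,t) = u(ξ - t, t).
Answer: w(ξ, t) = 2exp(-2t)sin(t - ξ) - exp(-8t)sin(2t - 2ξ) - 3exp(-18t)sin(3t - 3ξ)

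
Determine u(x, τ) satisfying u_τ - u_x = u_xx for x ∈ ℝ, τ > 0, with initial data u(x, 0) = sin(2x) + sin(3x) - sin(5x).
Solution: Moving frame: η = x + τ, σ = τ, u = w(η,σ), so u_τ = w_σ + w_η and u_xx = w_ηη.
Hence u_τ - u_x = w_σ and the PDE becomes the heat equation w_σ = w_ηη on η ∈ ℝ.
Initial data: w(η,0) = u(η,0) = sin(2η) + sin(3η) - sin(5η). Each mode sin(nη) decays as exp(-n²σ) on ℝ, so w(η,σ) = Σ c_n exp(-n²σ) sin(nη) with c_2=1, c_3=1, c_5=-1: w(η,σ) = exp(-4σ)sin(2η) + exp(-9σ)sin(3η) - exp(-25σ)sin(5η).
Substituting back: u(x,τ) = w(x + τ, τ).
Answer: u(x, τ) = exp(-4τ)sin(2x + 2τ) + exp(-9τ)sin(3x + 3τ) - exp(-25τ)sin(5x + 5τ)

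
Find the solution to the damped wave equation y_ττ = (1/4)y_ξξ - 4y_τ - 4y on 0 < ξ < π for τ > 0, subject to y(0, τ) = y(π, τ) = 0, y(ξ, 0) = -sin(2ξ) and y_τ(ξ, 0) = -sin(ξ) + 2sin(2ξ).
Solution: Substitute y = exp(-2τ)u, i.e. u = exp(2τ)y.
By the product rule, y_τ = exp(-2τ)(u_τ - 2u), y_ττ = exp(-2τ)(u_ττ - 4u_τ + 4u), y_ξξ = exp(-2τ)u_ξξ.
Substituting into the PDE and dividing by exp(-2τ): u_ττ - 4u_τ + 4u = (1/4)u_ξξ - 4(u_τ - 2u) - 4u.
The lower-order terms cancel, leaving the standard wave equation u_ττ = (1/4)u_ξξ.
Initial data for u: u(ξ,0) = y(ξ,0) = -sin(2ξ); u_τ(ξ,0) = y_τ(ξ,0) + 2y(ξ,0) = -sin(ξ). The boundary conditions carry over: u(0,τ) = u(π,τ) = 0.
Solve for u:
  Using separation of variables u = X(ξ)T(τ):
  Eigenfunctions: sin(nξ), n = 1, 2, 3, ...
  General solution: u(ξ, τ) = Σ [A_n cos(n τ/2) + B_n sin(n τ/2)] sin(nξ)
  From u(ξ,0) = -sin(2ξ): A_2=-1. From u_τ(ξ,0) = -sin(ξ), using u_τ(ξ,0) = Σ ω_n B_n sin(nξ) with ω_n = n/2: B_1 = (-1)/(1/2) = -2.
Hence u(ξ,τ) = -2sin(ξ)sin(τ/2) - sin(2ξ)cos(τ).
Transform back: y(ξ,τ) = exp(-2τ)u(ξ,τ).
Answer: y(ξ, τ) = -2exp(-2τ)sin(ξ)sin(τ/2) - exp(-2τ)sin(2ξ)cos(τ)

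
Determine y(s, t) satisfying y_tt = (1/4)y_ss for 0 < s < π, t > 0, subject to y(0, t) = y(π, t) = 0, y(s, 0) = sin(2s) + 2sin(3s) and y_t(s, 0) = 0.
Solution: Separating variables: y = Σ [A_n cos(ω_n t) + B_n sin(ω_n t)] sin(ns), ω_n = n/2. From ICs: A_2=1, A_3=2.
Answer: y(s, t) = sin(2s)cos(t) + 2sin(3s)cos(3t/2)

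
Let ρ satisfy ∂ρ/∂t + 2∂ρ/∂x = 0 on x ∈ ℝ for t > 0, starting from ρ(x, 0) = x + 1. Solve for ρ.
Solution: By method of characteristics (waves move right with speed 2):
Along characteristics x - 2t = const, ρ is constant, so ρ(x,t) = f(x - 2t) with f = ρ(·, 0).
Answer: ρ(x, t) = -2t + x + 1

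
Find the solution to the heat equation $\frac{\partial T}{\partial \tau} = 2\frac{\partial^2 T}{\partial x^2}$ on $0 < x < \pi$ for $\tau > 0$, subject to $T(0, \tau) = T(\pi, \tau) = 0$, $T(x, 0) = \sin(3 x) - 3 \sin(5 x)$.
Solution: Using separation of variables $T = X(x)G(\tau)$:
Eigenfunctions: $\sin(nx)$, $n = 1, 2, 3, \ldots$
General solution: $T(x, \tau) = \sum c_n \sin(nx) e^{-2n^2 \tau}$
Matching $T(x,0) = \sin(3 x) - 3 \sin(5 x)$ term by term: $c_3=1, c_5=-3$.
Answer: $T(x, \tau) = e^{-18 \tau} \sin(3 x) - 3 e^{-50 \tau} \sin(5 x)$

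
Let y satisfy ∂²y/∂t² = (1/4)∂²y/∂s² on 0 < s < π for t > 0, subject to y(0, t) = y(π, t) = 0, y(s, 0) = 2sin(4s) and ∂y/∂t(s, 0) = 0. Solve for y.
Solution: Using separation of variables y = X(s)T(t):
Eigenfunctions: sin(ns), n = 1, 2, 3, ...
General solution: y(s, t) = Σ [A_n cos(n t/2) + B_n sin(n t/2)] sin(ns)
From y(s,0) = 2sin(4s): A_4=2. From y_t(s,0) = 0: all B_n = 0.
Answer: y(s, t) = 2sin(4s)cos(2t)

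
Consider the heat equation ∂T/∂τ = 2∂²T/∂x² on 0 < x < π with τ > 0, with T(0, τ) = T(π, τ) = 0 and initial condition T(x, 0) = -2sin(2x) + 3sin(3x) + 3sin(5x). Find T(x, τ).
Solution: Using separation of variables T = X(x)G(τ):
Eigenfunctions: sin(nx), n = 1, 2, 3, ...
General solution: T(x, τ) = Σ c_n sin(nx) exp(-2n² τ)
Matching T(x,0) = -2sin(2x) + 3sin(3x) + 3sin(5x) term by term: c_2=-2, c_3=3, c_5=3.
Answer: T(x, τ) = -2exp(-8τ)sin(2x) + 3exp(-18τ)sin(3x) + 3exp(-50τ)sin(5x)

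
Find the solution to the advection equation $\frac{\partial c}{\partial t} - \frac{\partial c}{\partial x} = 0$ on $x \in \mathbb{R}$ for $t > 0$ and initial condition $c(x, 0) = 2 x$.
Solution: By method of characteristics (waves move left with speed 1):
Along characteristics $x + t =$ const, $c$ is constant, so $c(x,t) = f(x + t)$ with $f = c( \cdot , 0)$.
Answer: $c(x, t) = 2 t + 2 x$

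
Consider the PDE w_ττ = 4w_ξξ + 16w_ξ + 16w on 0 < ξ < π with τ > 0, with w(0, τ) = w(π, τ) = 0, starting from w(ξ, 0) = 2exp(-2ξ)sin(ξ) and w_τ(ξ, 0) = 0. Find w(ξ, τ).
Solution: Substitute w = exp(-2ξ)u.
Then w_ξ = exp(-2ξ)(u_ξ - 2u), w_ξξ = exp(-2ξ)(u_ξξ - 4u_ξ + 4u), w_ττ = exp(-2ξ)u_ττ; substituting and dividing by exp(-2ξ), the lower-order terms cancel: u_ττ = 4u_ξξ (standard wave equation).
Data for u: u(ξ,0) = exp(2ξ)w(ξ,0) = 2sin(ξ); u_τ(ξ,0) = exp(2ξ)w_τ(ξ,0) = 0. The boundary conditions carry over: u(0,τ) = u(π,τ) = 0.
Separating variables: u = Σ [A_n cos(ω_n τ) + B_n sin(ω_n τ)] sin(nξ), ω_n = 2n. From ICs: A_1=2.
So u(ξ,τ) = 2sin(ξ)cos(2τ), and w(ξ,τ) = exp(-2ξ)u(ξ,τ).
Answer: w(ξ, τ) = 2exp(-2ξ)sin(ξ)cos(2τ)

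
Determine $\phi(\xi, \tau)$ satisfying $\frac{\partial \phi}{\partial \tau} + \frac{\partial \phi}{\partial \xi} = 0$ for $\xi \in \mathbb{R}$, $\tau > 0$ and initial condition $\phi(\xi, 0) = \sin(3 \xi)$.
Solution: By characteristics ($d\xi/d\tau = 1$), $\phi(\xi,\tau) = f(\xi - \tau)$ with $f = \phi( \cdot , 0)$.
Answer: $\phi(\xi, \tau) = - \sin(3 \tau - 3 \xi)$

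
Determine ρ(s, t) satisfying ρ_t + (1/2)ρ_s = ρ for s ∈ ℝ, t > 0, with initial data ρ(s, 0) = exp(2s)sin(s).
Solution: Substitute ρ = exp(2s)u, i.e. u = exp(-2s)ρ.
By the product rule, ρ_s = exp(2s)(u_s + 2u), ρ_t = exp(2s)u_t.
Substituting into the PDE and dividing by exp(2s): u_t + (1/2)(u_s + 2u) = u.
The lower-order terms cancel, leaving the standard advection equation u_t + (1/2)u_s = 0.
Initial data for u: u(s,0) = exp(-2s)ρ(s,0) = sin(s).
Solve for u:
  By method of characteristics (waves move right with speed 1/2):
  Along characteristics s - (1/2)t = const, u is constant, so u(s,t) = f(s - (1/2)t) with f = u(·, 0).
Hence u(s,t) = sin(s - t/2).
Transform back: ρ(s,t) = exp(2s)u(s,t).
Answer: ρ(s, t) = exp(2s)sin(s - t/2)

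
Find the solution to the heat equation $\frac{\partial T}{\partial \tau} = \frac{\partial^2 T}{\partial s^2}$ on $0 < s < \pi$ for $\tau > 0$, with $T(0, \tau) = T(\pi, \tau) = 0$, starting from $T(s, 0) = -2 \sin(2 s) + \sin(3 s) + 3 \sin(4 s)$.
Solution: Using separation of variables $T = X(s)G(\tau)$:
Eigenfunctions: $\sin(ns)$, $n = 1, 2, 3, \ldots$
General solution: $T(s, \tau) = \sum c_n \sin(ns) e^{-n^2 \tau}$
Matching $T(s,0) = -2 \sin(2 s) + \sin(3 s) + 3 \sin(4 s)$ term by term: $c_2=-2, c_3=1, c_4=3$.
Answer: $T(s, \tau) = -2 e^{-4 \tau} \sin(2 s) + e^{-9 \tau} \sin(3 s) + 3 e^{-16 \tau} \sin(4 s)$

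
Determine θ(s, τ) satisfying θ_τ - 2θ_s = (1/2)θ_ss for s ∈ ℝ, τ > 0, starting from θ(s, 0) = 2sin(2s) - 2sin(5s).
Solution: Change to a moving frame: let η = s + 2τ, σ = τ and write θ(s,τ) = u(η,σ).
By the chain rule θ_τ = u_σ + 2u_η, θ_s = u_η, θ_ss = u_ηη.
Then θ_τ - 2θ_s = u_σ: the advection term cancels and the PDE becomes the heat equation u_σ = (1/2)u_ηη on η ∈ ℝ.
Initial data: u(η,0) = θ(η,0) = 2sin(2η) - 2sin(5η).
On η ∈ ℝ each mode satisfies (sin(nη))″ = -n² sin(nη), so exp(-n²σ/2) sin(nη) solves the heat equation; by superposition u(η,σ) = Σ c_n exp(-n²σ/2) sin(nη).
Reading off the coefficients: c_2=2, c_5=-2, so u(η,σ) = 2exp(-2σ)sin(2η) - 2exp(-25σ/2)sin(5η).
Substituting back η = s + 2τ, σ = τ: θ(s,τ) = u(s + 2τ, τ).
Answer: θ(s, τ) = 2exp(-2τ)sin(2s + 4τ) - 2exp(-25τ/2)sin(5s + 10τ)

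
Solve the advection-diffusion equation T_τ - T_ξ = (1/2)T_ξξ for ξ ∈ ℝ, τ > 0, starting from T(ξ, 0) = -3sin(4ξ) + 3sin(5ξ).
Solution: Change to a moving frame: let η = ξ + τ, σ = τ and write T(ξ,τ) = u(η,σ).
By the chain rule T_τ = u_σ + u_η, T_ξ = u_η, T_ξξ = u_ηη.
Then T_τ - T_ξ = u_σ: the advection term cancels and the PDE becomes the heat equation u_σ = (1/2)u_ηη on η ∈ ℝ.
Initial data: u(η,0) = T(η,0) = -3sin(4η) + 3sin(5η).
On η ∈ ℝ each mode satisfies (sin(nη))″ = -n² sin(nη), so exp(-n²σ/2) sin(nη) solves the heat equation; by superposition u(η,σ) = Σ c_n exp(-n²σ/2) sin(nη).
Reading off the coefficients: c_4=-3, c_5=3, so u(η,σ) = -3exp(-8σ)sin(4η) + 3exp(-25σ/2)sin(5η).
Substituting back η = ξ + τ, σ = τ: T(ξ,τ) = u(ξ + τ, τ).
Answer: T(ξ, τ) = -3exp(-8τ)sin(4ξ + 4τ) + 3exp(-25τ/2)sin(5ξ + 5τ)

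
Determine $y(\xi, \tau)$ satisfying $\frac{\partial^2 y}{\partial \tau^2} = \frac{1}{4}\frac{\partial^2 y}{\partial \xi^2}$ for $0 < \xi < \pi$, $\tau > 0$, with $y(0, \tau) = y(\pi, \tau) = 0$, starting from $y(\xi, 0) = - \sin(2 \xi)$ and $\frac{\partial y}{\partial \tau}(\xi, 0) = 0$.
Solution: Separating variables: $y = \sum [A_n \cos(\omega_n \tau) + B_n \sin(\omega_n \tau)] \sin(n\xi)$, $\omega_n = n/2$. From ICs: $A_2=-1$.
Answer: $y(\xi, \tau) = - \sin(2 \xi) \cos(\tau)$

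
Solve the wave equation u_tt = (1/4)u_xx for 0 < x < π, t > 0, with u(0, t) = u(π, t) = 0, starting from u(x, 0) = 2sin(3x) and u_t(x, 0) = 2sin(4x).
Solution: Using separation of variables u = X(x)T(t):
Eigenfunctions: sin(nx), n = 1, 2, 3, ...
General solution: u(x, t) = Σ [A_n cos(n t/2) + B_n sin(n t/2)] sin(nx)
From u(x,0) = 2sin(3x): A_3=2. From u_t(x,0) = 2sin(4x), using u_t(x,0) = Σ ω_n B_n sin(nx) with ω_n = n/2: B_4 = 2/2 = 1.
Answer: u(x, t) = sin(2t)sin(4x) + 2sin(3x)cos(3t/2)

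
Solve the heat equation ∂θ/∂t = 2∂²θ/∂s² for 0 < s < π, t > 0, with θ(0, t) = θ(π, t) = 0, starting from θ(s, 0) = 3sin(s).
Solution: Using separation of variables θ = X(s)G(t):
Eigenfunctions: sin(ns), n = 1, 2, 3, ...
General solution: θ(s, t) = Σ c_n sin(ns) exp(-2n² t)
Matching θ(s,0) = 3sin(s) term by term: c_1=3.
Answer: θ(s, t) = 3exp(-2t)sin(s)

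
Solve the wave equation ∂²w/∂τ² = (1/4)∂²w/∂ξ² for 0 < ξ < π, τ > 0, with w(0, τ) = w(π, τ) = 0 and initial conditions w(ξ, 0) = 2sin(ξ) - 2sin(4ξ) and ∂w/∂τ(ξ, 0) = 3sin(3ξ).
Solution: Separating variables: w = Σ [A_n cos(ω_n τ) + B_n sin(ω_n τ)] sin(nξ), ω_n = n/2. From ICs (B_n = velocity coefficient / ω_n): A_1=2, A_4=-2, B_3=2.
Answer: w(ξ, τ) = 2sin(ξ)cos(τ/2) + 2sin(3ξ)sin(3τ/2) - 2sin(4ξ)cos(2τ)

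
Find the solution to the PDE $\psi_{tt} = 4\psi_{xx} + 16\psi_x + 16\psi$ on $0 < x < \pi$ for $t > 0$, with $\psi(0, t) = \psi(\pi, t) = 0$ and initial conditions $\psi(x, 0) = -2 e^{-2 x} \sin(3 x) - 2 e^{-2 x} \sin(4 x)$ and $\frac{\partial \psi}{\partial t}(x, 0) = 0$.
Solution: Substitute $\psi = e^{-2x}u$.
Then $\psi_x = e^{-2x}(u_x - 2u)$, $\psi_{xx} = e^{-2x}(u_{xx} - 4u_x + 4u)$, $\psi_{tt} = e^{-2x}u_{tt}$; substituting and dividing by $e^{-2x}$, the lower-order terms cancel: $u_{tt} = 4u_{xx}$ (standard wave equation).
Data for $u$: $u(x,0) = e^{2x}\psi(x,0) = -2 \sin(3 x) - 2 \sin(4 x)$; $u_t(x,0) = e^{2x}\psi_t(x,0) = 0$. The boundary conditions carry over: $u(0,t) = u(\pi,t) = 0$.
Separating variables: $u = \sum [A_n \cos(\omega_n t) + B_n \sin(\omega_n t)] \sin(nx)$, $\omega_n = 2n$. From ICs: $A_3=-2, A_4=-2$.
So $u(x,t) = -2 \sin(3 x) \cos(6 t) - 2 \sin(4 x) \cos(8 t)$, and $\psi(x,t) = e^{-2x}u(x,t)$.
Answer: $\psi(x, t) = -2 e^{-2 x} \sin(3 x) \cos(6 t) - 2 e^{-2 x} \sin(4 x) \cos(8 t)$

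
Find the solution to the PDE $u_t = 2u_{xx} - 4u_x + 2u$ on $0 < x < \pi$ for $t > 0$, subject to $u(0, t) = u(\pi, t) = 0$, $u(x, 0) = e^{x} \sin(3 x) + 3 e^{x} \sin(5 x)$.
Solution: Substitute $u = e^{x}w$, i.e. $w = e^{-x}u$.
By the product rule, $u_x = e^{x}(w_x + w)$, $u_{xx} = e^{x}(w_{xx} + 2w_x + w)$, $u_t = e^{x}w_t$.
Substituting into the PDE and dividing by $e^{x}$: $w_t = 2(w_{xx} + 2w_x + w) - 4(w_x + w) + 2w$.
The lower-order terms cancel, leaving the standard heat equation $w_t = 2w_{xx}$.
Initial data for $w$: $w(x,0) = e^{-x}u(x,0) = \sin(3 x) + 3 \sin(5 x)$. The boundary conditions carry over: $w(0,t) = w(\pi,t) = 0$.
Solve for $w$:
  Using separation of variables $w = X(x)T(t)$:
  Eigenfunctions: $\sin(nx)$, $n = 1, 2, 3, \ldots$
  General solution: $w(x, t) = \sum c_n \sin(nx) e^{-2n^2 t}$
  Matching $w(x,0) = \sin(3 x) + 3 \sin(5 x)$ term by term: $c_3=1, c_5=3$.
Hence $w(x,t) = e^{-18 t} \sin(3 x) + 3 e^{-50 t} \sin(5 x)$.
Transform back: $u(x,t) = e^{x}w(x,t)$.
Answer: $u(x, t) = e^{-18 t} e^{x} \sin(3 x) + 3 e^{-50 t} e^{x} \sin(5 x)$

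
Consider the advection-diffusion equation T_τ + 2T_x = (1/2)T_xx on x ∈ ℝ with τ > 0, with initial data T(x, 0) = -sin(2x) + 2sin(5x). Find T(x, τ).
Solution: Change to a moving frame: let η = x - 2τ, σ = τ and write T(x,τ) = u(η,σ).
By the chain rule T_τ = u_σ - 2u_η, T_x = u_η, T_xx = u_ηη.
Then T_τ + 2T_x = u_σ: the advection term cancels and the PDE becomes the heat equation u_σ = (1/2)u_ηη on η ∈ ℝ.
Initial data: u(η,0) = T(η,0) = -sin(2η) + 2sin(5η).
On η ∈ ℝ each mode satisfies (sin(nη))″ = -n² sin(nη), so exp(-n²σ/2) sin(nη) solves the heat equation; by superposition u(η,σ) = Σ c_n exp(-n²σ/2) sin(nη).
Reading off the coefficients: c_2=-1, c_5=2, so u(η,σ) = -exp(-2σ)sin(2η) + 2exp(-25σ/2)sin(5η).
Substituting back η = x - 2τ, σ = τ: T(x,τ) = u(x - 2τ, τ).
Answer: T(x, τ) = -exp(-2τ)sin(2x - 4τ) + 2exp(-25τ/2)sin(5x - 10τ)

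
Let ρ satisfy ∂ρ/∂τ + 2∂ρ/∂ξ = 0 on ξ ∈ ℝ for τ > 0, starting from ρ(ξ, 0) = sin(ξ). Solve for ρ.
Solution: By method of characteristics (waves move right with speed 2):
Along characteristics ξ - 2τ = const, ρ is constant, so ρ(ξ,τ) = f(ξ - 2τ) with f = ρ(·, 0).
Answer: ρ(ξ, τ) = sin(ξ - 2τ)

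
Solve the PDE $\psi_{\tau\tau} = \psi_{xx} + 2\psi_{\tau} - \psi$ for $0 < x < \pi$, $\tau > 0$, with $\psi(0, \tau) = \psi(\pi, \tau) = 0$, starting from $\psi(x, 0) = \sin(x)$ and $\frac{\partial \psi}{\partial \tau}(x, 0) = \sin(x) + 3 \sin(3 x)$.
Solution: Substitute $\psi = e^{\tau}u$.
Then $\psi_{\tau} = e^{\tau}(u_{\tau} + u)$, $\psi_{\tau\tau} = e^{\tau}(u_{\tau\tau} + 2u_{\tau} + u)$, $\psi_{xx} = e^{\tau}u_{xx}$; substituting and dividing by $e^{\tau}$, the lower-order terms cancel: $u_{\tau\tau} = u_{xx}$ (standard wave equation).
Data for $u$: $u(x,0) = \psi(x,0) = \sin(x)$; $u_{\tau}(x,0) = \psi_{\tau}(x,0) - \psi(x,0) = 3 \sin(3 x)$. The boundary conditions carry over: $u(0,\tau) = u(\pi,\tau) = 0$.
Separating variables: $u = \sum [A_n \cos(\omega_n \tau) + B_n \sin(\omega_n \tau)] \sin(nx)$, $\omega_n = n$. From ICs ($B_n$ = velocity coefficient / $\omega_n$): $A_1=1, B_3=1$.
So $u(x,\tau) = \sin(x) \cos(\tau) + \sin(3 x) \sin(3 \tau)$, and $\psi(x,\tau) = e^{\tau}u(x,\tau)$.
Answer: $\psi(x, \tau) = e^{\tau} \sin(3 \tau) \sin(3 x) + e^{\tau} \sin(x) \cos(\tau)$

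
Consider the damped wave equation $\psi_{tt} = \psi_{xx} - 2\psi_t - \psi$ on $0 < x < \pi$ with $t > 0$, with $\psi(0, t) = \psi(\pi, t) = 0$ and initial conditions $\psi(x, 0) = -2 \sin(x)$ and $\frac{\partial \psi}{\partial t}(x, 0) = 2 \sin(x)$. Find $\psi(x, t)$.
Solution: Substitute $\psi = e^{-t}u$, i.e. $u = e^{t}\psi$.
By the product rule, $\psi_t = e^{-t}(u_t - u)$, $\psi_{tt} = e^{-t}(u_{tt} - 2u_t + u)$, $\psi_{xx} = e^{-t}u_{xx}$.
Substituting into the PDE and dividing by $e^{-t}$: $u_{tt} - 2u_t + u = u_{xx} - 2(u_t - u) - u$.
The lower-order terms cancel, leaving the standard wave equation $u_{tt} = u_{xx}$.
Initial data for $u$: $u(x,0) = \psi(x,0) = -2 \sin(x)$; $u_t(x,0) = \psi_t(x,0) + \psi(x,0) = 0$. The boundary conditions carry over: $u(0,t) = u(\pi,t) = 0$.
Solve for $u$:
  Using separation of variables $u = X(x)T(t)$:
  Eigenfunctions: $\sin(nx)$, $n = 1, 2, 3, \ldots$
  General solution: $u(x, t) = \sum [A_n \cos(n t) + B_n \sin(n t)] \sin(nx)$
  From $u(x,0) = -2 \sin(x)$: $A_1=-2$. From $u_t(x,0) = 0$: all $B_n = 0$.
Hence $u(x,t) = -2 \sin(x) \cos(t)$.
Transform back: $\psi(x,t) = e^{-t}u(x,t)$.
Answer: $\psi(x, t) = -2 e^{-t} \sin(x) \cos(t)$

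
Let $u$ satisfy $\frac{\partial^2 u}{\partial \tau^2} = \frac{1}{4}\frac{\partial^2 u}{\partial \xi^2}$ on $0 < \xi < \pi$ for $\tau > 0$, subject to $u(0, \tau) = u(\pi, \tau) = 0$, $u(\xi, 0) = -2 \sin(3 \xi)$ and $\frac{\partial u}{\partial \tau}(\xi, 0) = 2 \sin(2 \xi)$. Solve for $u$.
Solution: Separating variables: $u = \sum [A_n \cos(\omega_n \tau) + B_n \sin(\omega_n \tau)] \sin(n\xi)$, $\omega_n = n/2$. From ICs ($B_n$ = velocity coefficient / $\omega_n$): $A_3=-2, B_2=2$.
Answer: $u(\xi, \tau) = 2 \sin(\tau) \sin(2 \xi) - 2 \sin(3 \xi) \cos(3 \tau/2)$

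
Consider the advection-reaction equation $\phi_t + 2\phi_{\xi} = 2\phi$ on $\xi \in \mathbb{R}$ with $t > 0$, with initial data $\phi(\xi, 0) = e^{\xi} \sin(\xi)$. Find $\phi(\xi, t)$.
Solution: Substitute $\phi = e^{\xi}u$, i.e. $u = e^{-\xi}\phi$.
By the product rule, $\phi_{\xi} = e^{\xi}(u_{\xi} + u)$, $\phi_t = e^{\xi}u_t$.
Substituting into the PDE and dividing by $e^{\xi}$: $u_t + 2(u_{\xi} + u) = 2u$.
The lower-order terms cancel, leaving the standard advection equation $u_t + 2u_{\xi} = 0$.
Initial data for $u$: $u(\xi,0) = e^{-\xi}\phi(\xi,0) = \sin(\xi)$.
Solve for $u$:
  By method of characteristics (waves move right with speed 2):
  Along characteristics $\xi - 2t =$ const, $u$ is constant, so $u(\xi,t) = f(\xi - 2t)$ with $f = u( \cdot , 0)$.
Hence $u(\xi,t) = - \sin(2 t - \xi)$.
Transform back: $\phi(\xi,t) = e^{\xi}u(\xi,t)$.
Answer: $\phi(\xi, t) = e^{\xi} \sin(\xi - 2 t)$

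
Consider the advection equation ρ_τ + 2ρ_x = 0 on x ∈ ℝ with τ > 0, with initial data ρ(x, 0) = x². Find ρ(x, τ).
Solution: By method of characteristics (waves move right with speed 2):
Along characteristics x - 2τ = const, ρ is constant, so ρ(x,τ) = f(x - 2τ) with f = ρ(·, 0).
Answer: ρ(x, τ) = x² - 4xτ + 4τ²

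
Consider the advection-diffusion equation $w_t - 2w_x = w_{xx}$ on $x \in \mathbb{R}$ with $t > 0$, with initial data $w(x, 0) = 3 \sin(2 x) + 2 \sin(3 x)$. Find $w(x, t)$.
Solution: Moving frame: $\eta = x + 2t$, $\sigma = t$, $w = u(\eta,\sigma)$, so $w_t = u_{\sigma} + 2u_{\eta}$ and $w_{xx} = u_{\eta\eta}$.
Hence $w_t - 2w_x = u_{\sigma}$ and the PDE becomes the heat equation $u_{\sigma} = u_{\eta\eta}$ on $\eta \in \mathbb{R}$.
Initial data: $u(\eta,0) = w(\eta,0) = 3 \sin(2 \eta) + 2 \sin(3 \eta)$. Each mode $\sin(n\eta)$ decays as $e^{-n^2\sigma}$ on $\mathbb{R}$, so $u(\eta,\sigma) = \sum c_n e^{-n^2\sigma} \sin(n\eta)$ with $c_2=3, c_3=2$: $u(\eta,\sigma) = 3 e^{-4 \sigma} \sin(2 \eta) + 2 e^{-9 \sigma} \sin(3 \eta)$.
Substituting back: $w(x,t) = u(x + 2t, t)$.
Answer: $w(x, t) = 3 e^{-4 t} \sin(4 t + 2 x) + 2 e^{-9 t} \sin(6 t + 3 x)$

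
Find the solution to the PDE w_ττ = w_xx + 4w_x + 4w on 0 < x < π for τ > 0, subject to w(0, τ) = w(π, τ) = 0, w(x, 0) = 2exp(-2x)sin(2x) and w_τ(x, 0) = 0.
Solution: Substitute w = exp(-2x)u.
Then w_x = exp(-2x)(u_x - 2u), w_xx = exp(-2x)(u_xx - 4u_x + 4u), w_ττ = exp(-2x)u_ττ; substituting and dividing by exp(-2x), the lower-order terms cancel: u_ττ = u_xx (standard wave equation).
Data for u: u(x,0) = exp(2x)w(x,0) = 2sin(2x); u_τ(x,0) = exp(2x)w_τ(x,0) = 0. The boundary conditions carry over: u(0,τ) = u(π,τ) = 0.
Separating variables: u = Σ [A_n cos(ω_n τ) + B_n sin(ω_n τ)] sin(nx), ω_n = n. From ICs: A_2=2.
So u(x,τ) = 2sin(2x)cos(2τ), and w(x,τ) = exp(-2x)u(x,τ).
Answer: w(x, τ) = 2exp(-2x)sin(2x)cos(2τ)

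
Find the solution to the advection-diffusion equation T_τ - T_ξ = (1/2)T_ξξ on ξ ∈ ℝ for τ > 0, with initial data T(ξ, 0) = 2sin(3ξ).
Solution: Change to a moving frame: let η = ξ + τ, σ = τ and write T(ξ,τ) = u(η,σ).
By the chain rule T_τ = u_σ + u_η, T_ξ = u_η, T_ξξ = u_ηη.
Then T_τ - T_ξ = u_σ: the advection term cancels and the PDE becomes the heat equation u_σ = (1/2)u_ηη on η ∈ ℝ.
Initial data: u(η,0) = T(η,0) = 2sin(3η).
On η ∈ ℝ each mode satisfies (sin(nη))″ = -n² sin(nη), so exp(-n²σ/2) sin(nη) solves the heat equation; by superposition u(η,σ) = Σ c_n exp(-n²σ/2) sin(nη).
Reading off the coefficients: c_3=2, so u(η,σ) = 2exp(-9σ/2)sin(3η).
Substituting back η = ξ + τ, σ = τ: T(ξ,τ) = u(ξ + τ, τ).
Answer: T(ξ, τ) = 2exp(-9τ/2)sin(3ξ + 3τ)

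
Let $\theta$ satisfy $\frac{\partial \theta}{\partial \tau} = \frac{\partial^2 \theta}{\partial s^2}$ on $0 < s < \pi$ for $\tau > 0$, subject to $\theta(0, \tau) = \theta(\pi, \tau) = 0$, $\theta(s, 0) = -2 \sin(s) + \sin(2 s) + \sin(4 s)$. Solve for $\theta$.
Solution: Using separation of variables $\theta = X(s)G(\tau)$:
Eigenfunctions: $\sin(ns)$, $n = 1, 2, 3, \ldots$
General solution: $\theta(s, \tau) = \sum c_n \sin(ns) e^{-n^2 \tau}$
Matching $\theta(s,0) = -2 \sin(s) + \sin(2 s) + \sin(4 s)$ term by term: $c_1=-2, c_2=1, c_4=1$.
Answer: $\theta(s, \tau) = -2 e^{-\tau} \sin(s) + e^{-4 \tau} \sin(2 s) + e^{-16 \tau} \sin(4 s)$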